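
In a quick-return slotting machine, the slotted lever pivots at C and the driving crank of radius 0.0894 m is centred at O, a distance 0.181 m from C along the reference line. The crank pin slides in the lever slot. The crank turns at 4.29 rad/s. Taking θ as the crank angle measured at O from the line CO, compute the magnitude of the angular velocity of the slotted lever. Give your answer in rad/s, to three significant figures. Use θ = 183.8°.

ω = 4.29 rad/s
Crank pin A relative to C: A = (d + r cosθ, r sinθ); lever angle φ = atan2(r sinθ, d + r cosθ).
Differentiating tanφ: φ̇ = rω(d cosθ + r)/(d² + r² + 2dr cosθ).
d² + r² + 2dr cosθ = |CA|² = 0.00846171 m²;  d cosθ + r = -0.091202 m.
|ω_lever| = |0.0894·4.29·-0.091202| / 0.00846171 = 4.1337 rad/s.

4.13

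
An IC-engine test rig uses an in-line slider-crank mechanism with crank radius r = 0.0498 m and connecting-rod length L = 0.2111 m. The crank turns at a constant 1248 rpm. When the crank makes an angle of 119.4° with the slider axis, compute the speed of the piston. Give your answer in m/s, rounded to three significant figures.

ω = 2π·1248/60 = 130.7 rad/s
For an in-line slider-crank, x = r cosθ + √(L² − r² sin²θ), so v = −rω sinθ·[1 + r cosθ/√(L² − r² sin²θ)].
With r = 0.0498 m, L = 0.2111 m, θ = 119.4°: √(L² − r² sin²θ) = 0.20659 m.
v = −0.0498·130.7·0.87121·[1 + 0.0498·-0.49090/0.20659] = -4.9992 m/s.
|v| = 4.9992 m/s.

5.00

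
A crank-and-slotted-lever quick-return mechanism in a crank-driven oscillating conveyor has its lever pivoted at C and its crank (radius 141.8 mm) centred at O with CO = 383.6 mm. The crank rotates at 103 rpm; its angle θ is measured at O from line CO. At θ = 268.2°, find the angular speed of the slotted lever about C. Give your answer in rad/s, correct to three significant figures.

ω = 10.79 rad/s (from 103 rpm).
Crank pin A relative to C: A = (d + r cosθ, r sinθ); lever angle φ = atan2(r sinθ, d + r cosθ).
Differentiating tanφ: φ̇ = rω(d cosθ + r)/(d² + r² + 2dr cosθ).
d² + r² + 2dr cosθ = |CA|² = 0.163839 m²;  d cosθ + r = +0.12975 m.
|ω_lever| = |0.1418·10.79·+0.12975| / 0.163839 = 1.2113 rad/s.

1.21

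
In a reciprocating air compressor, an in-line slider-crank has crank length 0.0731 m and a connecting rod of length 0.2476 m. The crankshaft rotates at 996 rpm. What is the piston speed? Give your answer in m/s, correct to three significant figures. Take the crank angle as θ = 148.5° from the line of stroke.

2.97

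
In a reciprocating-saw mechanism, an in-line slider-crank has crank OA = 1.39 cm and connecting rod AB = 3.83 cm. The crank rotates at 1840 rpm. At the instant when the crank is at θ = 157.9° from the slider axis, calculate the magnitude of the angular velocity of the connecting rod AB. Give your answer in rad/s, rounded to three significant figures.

65.4

ω = 192.7 rad/s (converted from 1840 rpm).
The rod makes angle φ with the slider axis where L sinφ = r sinθ; differentiating, L cosφ·φ̇ = r ω cosθ.
L cosφ = √(L² − r² sin²θ) = 0.037941 m.
|ω_rod| = r ω |cosθ| / √(L² − r² sin²θ) = 0.0139·192.7·0.92653/0.037941 = 65.405 rad/s.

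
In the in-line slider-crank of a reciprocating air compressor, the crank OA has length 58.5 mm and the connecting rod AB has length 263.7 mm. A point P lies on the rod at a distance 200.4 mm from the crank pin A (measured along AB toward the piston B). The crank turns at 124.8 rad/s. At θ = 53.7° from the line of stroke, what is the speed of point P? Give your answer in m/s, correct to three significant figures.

6.56

ω = 124.8 rad/s.  Crank-pin speed |V_A| = rω = 7.3008 m/s, perpendicular to OA.
Rod angle: sinφ = −(r/L) sinθ ⇒ φ = -10.299°; ω_rod = −rω cosθ/√(L²−r²sin²θ) = -16.659 rad/s.
V_P = V_A + ω_rod × AP, with AP = 0.2004 m along the rod.
Components: V_Px = −rω sinθ − a·ω_rod·sinφ = -6.4808 m/s;  V_Py = rω cosθ + a·ω_rod·cosφ = +1.0375 m/s.
|V_P| = √(V_Px² + V_Py²) = 6.5633 m/s.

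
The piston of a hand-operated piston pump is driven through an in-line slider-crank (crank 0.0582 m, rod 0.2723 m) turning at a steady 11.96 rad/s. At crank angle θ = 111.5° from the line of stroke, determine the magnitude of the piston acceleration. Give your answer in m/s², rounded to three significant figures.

ω = 11.96 rad/s
x(θ) = r cosθ + √(L² − r² sin²θ); with ω constant, a = ω²·d²x/dθ².
d²x/dθ² = −r cosθ − r²(cos2θ)/√u − r⁴ sin²2θ/(4u^{3/2}),  u = L² − r² sin²θ = 0.071215 m².
Substituting r = 0.0582 m, L = 0.2723 m, θ = 111.5°: d²x/dθ² = +0.030543 m.
a = ω²·d²x/dθ² = (11.96)²·(+0.030543) = +4.3689 m/s²;  |a| = 4.3689 m/s².

4.37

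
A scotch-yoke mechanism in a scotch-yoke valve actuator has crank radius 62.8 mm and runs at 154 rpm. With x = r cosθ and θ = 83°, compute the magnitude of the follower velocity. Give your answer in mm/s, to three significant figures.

ω = 16.13 rad/s (from 154 rpm).
x = r cosθ ⇒ ẋ = −rω sinθ.
|v| = rω|sinθ| = 0.0628·16.13·|sin 83°| = 1.0052 m/s = 1005.2 mm/s.

1010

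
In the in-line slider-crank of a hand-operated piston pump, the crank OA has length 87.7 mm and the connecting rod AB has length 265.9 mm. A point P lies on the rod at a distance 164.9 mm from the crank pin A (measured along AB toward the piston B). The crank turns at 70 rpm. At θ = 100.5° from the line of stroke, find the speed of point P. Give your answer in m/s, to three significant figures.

ω = 7.33 rad/s.  Crank-pin speed |V_A| = rω = 0.64287 m/s, perpendicular to OA.
Rod angle: sinφ = −(r/L) sinθ ⇒ φ = -18.923°; ω_rod = −rω cosθ/√(L²−r²sin²θ) = +0.46577 rad/s.
V_P = V_A + ω_rod × AP, with AP = 0.1649 m along the rod.
Components: V_Px = −rω sinθ − a·ω_rod·sinφ = -0.6072 m/s;  V_Py = rω cosθ + a·ω_rod·cosφ = -0.0445 m/s.
|V_P| = √(V_Px² + V_Py²) = 0.60883 m/s.

0.609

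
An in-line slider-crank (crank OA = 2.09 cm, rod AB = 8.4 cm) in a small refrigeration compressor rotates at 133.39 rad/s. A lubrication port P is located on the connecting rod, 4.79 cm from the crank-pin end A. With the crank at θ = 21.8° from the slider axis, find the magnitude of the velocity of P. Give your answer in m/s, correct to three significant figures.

1.62

ω = 133.4 rad/s.  Crank-pin speed |V_A| = rω = 2.7879 m/s, perpendicular to OA.
Rod angle: sinφ = −(r/L) sinθ ⇒ φ = -5.302°; ω_rod = −rω cosθ/√(L²−r²sin²θ) = -30.948 rad/s.
V_P = V_A + ω_rod × AP, with AP = 0.0479 m along the rod.
Components: V_Px = −rω sinθ − a·ω_rod·sinφ = -1.1723 m/s;  V_Py = rω cosθ + a·ω_rod·cosφ = +1.1124 m/s.
|V_P| = √(V_Px² + V_Py²) = 1.6161 m/s.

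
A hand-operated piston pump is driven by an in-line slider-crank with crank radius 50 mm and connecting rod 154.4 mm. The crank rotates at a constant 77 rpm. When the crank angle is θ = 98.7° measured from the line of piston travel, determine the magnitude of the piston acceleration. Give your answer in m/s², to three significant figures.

1.55

ω = 2π·77/60 = 8.063 rad/s
x(θ) = r cosθ + √(L² − r² sin²θ); with ω constant, a = ω²·d²x/dθ².
d²x/dθ² = −r cosθ − r²(cos2θ)/√u − r⁴ sin²2θ/(4u^{3/2}),  u = L² − r² sin²θ = 0.0213966 m².
Substituting r = 0.05 m, L = 0.1544 m, θ = 98.7°: d²x/dθ² = +0.023827 m.
a = ω²·d²x/dθ² = (8.063)²·(+0.023827) = +1.5492 m/s²;  |a| = 1.5492 m/s².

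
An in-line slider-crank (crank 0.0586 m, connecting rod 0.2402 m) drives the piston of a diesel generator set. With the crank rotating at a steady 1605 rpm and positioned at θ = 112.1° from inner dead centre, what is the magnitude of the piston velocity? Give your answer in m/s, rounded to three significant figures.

ω = 2π·1605/60 = 168.1 rad/s
For an in-line slider-crank, x = r cosθ + √(L² − r² sin²θ), so v = −rω sinθ·[1 + r cosθ/√(L² − r² sin²θ)].
With r = 0.0586 m, L = 0.2402 m, θ = 112.1°: √(L² − r² sin²θ) = 0.23398 m.
v = −0.0586·168.1·0.92653·[1 + 0.0586·-0.37622/0.23398] = -8.2657 m/s.
|v| = 8.2657 m/s.

8.27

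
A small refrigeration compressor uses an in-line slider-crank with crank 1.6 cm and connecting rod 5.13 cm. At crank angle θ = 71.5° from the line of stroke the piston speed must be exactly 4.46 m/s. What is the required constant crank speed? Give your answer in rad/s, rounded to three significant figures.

For an in-line slider-crank, |v_piston| = rω|sinθ|·[1 + r cosθ/√(L² − r² sin²θ)].
With r = 0.016 m, L = 0.0513 m, θ = 71.5°: the bracketed kinematic factor |dx/dθ| = 0.016745 m.
ω = v/|dx/dθ| = 4.46/0.016745 = 266.35 rad/s.

266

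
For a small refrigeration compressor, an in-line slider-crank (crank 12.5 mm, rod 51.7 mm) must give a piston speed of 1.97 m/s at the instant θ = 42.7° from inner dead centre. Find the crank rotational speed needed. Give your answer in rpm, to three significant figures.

1880

For an in-line slider-crank, |v_piston| = rω|sinθ|·[1 + r cosθ/√(L² − r² sin²θ)].
With r = 0.0125 m, L = 0.0517 m, θ = 42.7°: the bracketed kinematic factor |dx/dθ| = 0.010004 m.
ω = v/|dx/dθ| = 1.97/0.010004 = 196.92 rad/s.
N = 60ω/(2π) = 1880.5 rpm.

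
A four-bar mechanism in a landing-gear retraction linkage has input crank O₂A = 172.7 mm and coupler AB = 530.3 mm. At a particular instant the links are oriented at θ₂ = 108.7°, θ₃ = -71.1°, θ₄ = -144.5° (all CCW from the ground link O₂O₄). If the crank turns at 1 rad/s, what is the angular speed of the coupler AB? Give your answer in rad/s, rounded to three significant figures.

0.325

ω₂ = 1 rad/s
Differentiating the loop-closure r₂e^{iθ₂}+r₃e^{iθ₃}=r₁+r₄e^{iθ₄} gives r₂ω₂e^{iθ₂}+r₃ω₃e^{iθ₃}=r₄ω₄e^{iθ₄}.
Eliminating the other unknown: ω₃ = r₂ω₂ sin(θ₄−θ₂) / [r₃ sin(θ₃−θ₄)].
Numerator sine = +0.95732; denominator sine = +0.95832.
Result = 0.1727·1·(+0.95732) / (0.5303·(+0.95832)) = +0.32532 rad/s; magnitude 0.32532 rad/s.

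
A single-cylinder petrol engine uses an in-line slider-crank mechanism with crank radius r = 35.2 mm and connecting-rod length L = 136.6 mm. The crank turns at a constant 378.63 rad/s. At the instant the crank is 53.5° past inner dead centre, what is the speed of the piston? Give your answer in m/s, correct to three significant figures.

ω = 378.6 rad/s
For an in-line slider-crank, x = r cosθ + √(L² − r² sin²θ), so v = −rω sinθ·[1 + r cosθ/√(L² − r² sin²θ)].
With r = 0.0352 m, L = 0.1366 m, θ = 53.5°: √(L² − r² sin²θ) = 0.13364 m.
v = −0.0352·378.6·0.80386·[1 + 0.0352·0.59482/0.13364] = -12.392 m/s.
|v| = 12.392 m/s.

12.4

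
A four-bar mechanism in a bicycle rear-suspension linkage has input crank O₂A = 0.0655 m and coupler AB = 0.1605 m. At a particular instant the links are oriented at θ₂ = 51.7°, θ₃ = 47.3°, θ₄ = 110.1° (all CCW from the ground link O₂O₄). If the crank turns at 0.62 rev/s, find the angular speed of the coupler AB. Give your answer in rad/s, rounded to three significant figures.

1.52

ω₂ = 3.896 rad/s (from 0.62 rev/s).
Differentiating the loop-closure r₂e^{iθ₂}+r₃e^{iθ₃}=r₁+r₄e^{iθ₄} gives r₂ω₂e^{iθ₂}+r₃ω₃e^{iθ₃}=r₄ω₄e^{iθ₄}.
Eliminating the other unknown: ω₃ = r₂ω₂ sin(θ₄−θ₂) / [r₃ sin(θ₃−θ₄)].
Numerator sine = +0.85173; denominator sine = -0.88942.
Result = 0.0655·3.896·(+0.85173) / (0.1605·(-0.88942)) = -1.5224 rad/s; magnitude 1.5224 rad/s.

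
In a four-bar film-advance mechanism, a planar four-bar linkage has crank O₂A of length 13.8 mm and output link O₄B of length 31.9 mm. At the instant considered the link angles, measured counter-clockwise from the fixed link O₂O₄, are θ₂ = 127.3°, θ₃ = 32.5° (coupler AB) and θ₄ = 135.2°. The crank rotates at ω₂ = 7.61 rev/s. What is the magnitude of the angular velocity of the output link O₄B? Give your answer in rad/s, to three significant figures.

21.1

ω₂ = 47.82 rad/s (from 7.61 rev/s).
Differentiating the loop-closure r₂e^{iθ₂}+r₃e^{iθ₃}=r₁+r₄e^{iθ₄} gives r₂ω₂e^{iθ₂}+r₃ω₃e^{iθ₃}=r₄ω₄e^{iθ₄}.
Eliminating the other unknown: ω₄ = r₂ω₂ sin(θ₂−θ₃) / [r₄ sin(θ₄−θ₃)].
Numerator sine = +0.99649; denominator sine = +0.97553.
Result = 0.0138·47.82·(+0.99649) / (0.0319·(+0.97553)) = +21.129 rad/s; magnitude 21.129 rad/s.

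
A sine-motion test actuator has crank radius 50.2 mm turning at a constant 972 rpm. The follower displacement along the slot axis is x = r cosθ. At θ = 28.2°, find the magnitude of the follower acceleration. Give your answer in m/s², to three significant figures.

ω = 101.8 rad/s (from 972 rpm).
x = r cosθ ⇒ ẍ = −rω² cosθ (ω constant).
|a| = rω²|cosθ| = 0.0502·(101.8)²·|cos 28.2°| = 458.37 m/s².

458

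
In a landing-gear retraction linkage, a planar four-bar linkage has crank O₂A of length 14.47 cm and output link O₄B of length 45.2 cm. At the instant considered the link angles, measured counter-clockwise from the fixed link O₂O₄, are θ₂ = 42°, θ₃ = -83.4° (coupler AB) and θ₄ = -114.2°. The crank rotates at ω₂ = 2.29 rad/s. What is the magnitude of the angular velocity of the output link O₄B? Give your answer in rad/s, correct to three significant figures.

ω₂ = 2.29 rad/s
Differentiating the loop-closure r₂e^{iθ₂}+r₃e^{iθ₃}=r₁+r₄e^{iθ₄} gives r₂ω₂e^{iθ₂}+r₃ω₃e^{iθ₃}=r₄ω₄e^{iθ₄}.
Eliminating the other unknown: ω₄ = r₂ω₂ sin(θ₂−θ₃) / [r₄ sin(θ₄−θ₃)].
Numerator sine = +0.81513; denominator sine = -0.51204.
Result = 0.1447·2.29·(+0.81513) / (0.452·(-0.51204)) = -1.167 rad/s; magnitude 1.167 rad/s.

1.17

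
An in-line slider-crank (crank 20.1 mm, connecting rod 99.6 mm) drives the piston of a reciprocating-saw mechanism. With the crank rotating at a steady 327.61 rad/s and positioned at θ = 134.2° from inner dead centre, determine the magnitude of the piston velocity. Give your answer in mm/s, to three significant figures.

ω = 327.6 rad/s
For an in-line slider-crank, x = r cosθ + √(L² − r² sin²θ), so v = −rω sinθ·[1 + r cosθ/√(L² − r² sin²θ)].
With r = 0.0201 m, L = 0.0996 m, θ = 134.2°: √(L² − r² sin²θ) = 0.098552 m.
v = −0.0201·327.6·0.71691·[1 + 0.0201·-0.69717/0.098552] = -4.0496 m/s.
|v| = 4.0496 m/s = 4049.6 mm/s.

4050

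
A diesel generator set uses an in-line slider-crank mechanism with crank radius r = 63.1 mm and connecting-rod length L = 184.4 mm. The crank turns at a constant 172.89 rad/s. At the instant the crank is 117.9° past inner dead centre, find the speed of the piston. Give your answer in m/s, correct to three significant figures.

ω = 172.9 rad/s
For an in-line slider-crank, x = r cosθ + √(L² − r² sin²θ), so v = −rω sinθ·[1 + r cosθ/√(L² − r² sin²θ)].
With r = 0.0631 m, L = 0.1844 m, θ = 117.9°: √(L² − r² sin²θ) = 0.17577 m.
v = −0.0631·172.9·0.88377·[1 + 0.0631·-0.46793/0.17577] = -8.0217 m/s.
|v| = 8.0217 m/s.

8.02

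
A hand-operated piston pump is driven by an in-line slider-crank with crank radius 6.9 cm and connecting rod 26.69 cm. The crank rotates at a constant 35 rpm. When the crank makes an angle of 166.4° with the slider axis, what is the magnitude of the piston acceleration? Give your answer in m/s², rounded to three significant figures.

0.687

ω = 2π·35/60 = 3.665 rad/s
x(θ) = r cosθ + √(L² − r² sin²θ); with ω constant, a = ω²·d²x/dθ².
d²x/dθ² = −r cosθ − r²(cos2θ)/√u − r⁴ sin²2θ/(4u^{3/2}),  u = L² − r² sin²θ = 0.0709724 m².
Substituting r = 0.069 m, L = 0.2669 m, θ = 166.4°: d²x/dθ² = +0.051108 m.
a = ω²·d²x/dθ² = (3.665)²·(+0.051108) = +0.68656 m/s²;  |a| = 0.68656 m/s².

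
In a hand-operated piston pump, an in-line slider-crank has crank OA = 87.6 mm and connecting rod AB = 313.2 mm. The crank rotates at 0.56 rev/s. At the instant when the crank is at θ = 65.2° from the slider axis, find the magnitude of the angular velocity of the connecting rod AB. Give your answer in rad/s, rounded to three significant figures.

0.427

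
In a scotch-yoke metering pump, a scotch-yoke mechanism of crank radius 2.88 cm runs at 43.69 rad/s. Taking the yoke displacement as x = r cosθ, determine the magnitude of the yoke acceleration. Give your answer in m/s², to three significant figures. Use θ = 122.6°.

29.6

ω = 43.69 rad/s
x = r cosθ ⇒ ẍ = −rω² cosθ (ω constant).
|a| = rω²|cosθ| = 0.0288·(43.69)²·|cos 122.6°| = 29.618 m/s².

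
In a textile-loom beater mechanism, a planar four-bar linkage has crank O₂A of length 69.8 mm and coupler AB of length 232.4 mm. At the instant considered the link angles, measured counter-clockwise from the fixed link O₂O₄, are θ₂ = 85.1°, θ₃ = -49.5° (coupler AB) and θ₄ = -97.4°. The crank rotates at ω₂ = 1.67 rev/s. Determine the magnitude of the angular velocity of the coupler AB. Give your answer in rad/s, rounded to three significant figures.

ω₂ = 10.49 rad/s (from 1.67 rev/s).
Differentiating the loop-closure r₂e^{iθ₂}+r₃e^{iθ₃}=r₁+r₄e^{iθ₄} gives r₂ω₂e^{iθ₂}+r₃ω₃e^{iθ₃}=r₄ω₄e^{iθ₄}.
Eliminating the other unknown: ω₃ = r₂ω₂ sin(θ₄−θ₂) / [r₃ sin(θ₃−θ₄)].
Numerator sine = +0.04362; denominator sine = +0.74198.
Result = 0.0698·10.49·(+0.04362) / (0.2324·(+0.74198)) = +0.18527 rad/s; magnitude 0.18527 rad/s.

0.185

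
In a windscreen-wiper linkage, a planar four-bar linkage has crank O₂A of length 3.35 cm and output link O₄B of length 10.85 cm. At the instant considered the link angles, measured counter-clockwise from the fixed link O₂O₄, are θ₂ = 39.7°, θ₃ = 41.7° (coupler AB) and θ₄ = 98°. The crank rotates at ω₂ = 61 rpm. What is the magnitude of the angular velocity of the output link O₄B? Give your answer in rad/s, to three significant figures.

0.0827

ω₂ = 6.388 rad/s (from 61 rpm).
Differentiating the loop-closure r₂e^{iθ₂}+r₃e^{iθ₃}=r₁+r₄e^{iθ₄} gives r₂ω₂e^{iθ₂}+r₃ω₃e^{iθ₃}=r₄ω₄e^{iθ₄}.
Eliminating the other unknown: ω₄ = r₂ω₂ sin(θ₂−θ₃) / [r₄ sin(θ₄−θ₃)].
Numerator sine = -0.03490; denominator sine = +0.83195.
Result = 0.0335·6.388·(-0.03490) / (0.1085·(+0.83195)) = -0.082736 rad/s; magnitude 0.082736 rad/s.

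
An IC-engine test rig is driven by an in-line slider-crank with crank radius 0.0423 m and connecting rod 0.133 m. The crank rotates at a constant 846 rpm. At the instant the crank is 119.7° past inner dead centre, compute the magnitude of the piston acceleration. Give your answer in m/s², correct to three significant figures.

218

ω = 2π·846/60 = 88.59 rad/s
x(θ) = r cosθ + √(L² − r² sin²θ); with ω constant, a = ω²·d²x/dθ².
d²x/dθ² = −r cosθ − r²(cos2θ)/√u − r⁴ sin²2θ/(4u^{3/2}),  u = L² − r² sin²θ = 0.0163389 m².
Substituting r = 0.0423 m, L = 0.133 m, θ = 119.7°: d²x/dθ² = +0.0278 m.
a = ω²·d²x/dθ² = (88.59)²·(+0.0278) = +218.19 m/s²;  |a| = 218.19 m/s².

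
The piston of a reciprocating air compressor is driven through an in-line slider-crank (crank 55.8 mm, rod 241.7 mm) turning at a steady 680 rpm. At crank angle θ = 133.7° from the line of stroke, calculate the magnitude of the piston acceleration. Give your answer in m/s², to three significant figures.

198

ω = 2π·680/60 = 71.21 rad/s
x(θ) = r cosθ + √(L² − r² sin²θ); with ω constant, a = ω²·d²x/dθ².
d²x/dθ² = −r cosθ − r²(cos2θ)/√u − r⁴ sin²2θ/(4u^{3/2}),  u = L² − r² sin²θ = 0.0567914 m².
Substituting r = 0.0558 m, L = 0.2417 m, θ = 133.7°: d²x/dθ² = +0.038965 m.
a = ω²·d²x/dθ² = (71.21)²·(+0.038965) = +197.58 m/s²;  |a| = 197.58 m/s².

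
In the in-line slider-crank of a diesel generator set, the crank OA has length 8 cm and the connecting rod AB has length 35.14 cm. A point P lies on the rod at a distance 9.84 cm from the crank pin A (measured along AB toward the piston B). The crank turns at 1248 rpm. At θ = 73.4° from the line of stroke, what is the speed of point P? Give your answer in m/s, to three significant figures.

ω = 130.7 rad/s.  Crank-pin speed |V_A| = rω = 10.455 m/s, perpendicular to OA.
Rod angle: sinφ = −(r/L) sinθ ⇒ φ = -12.602°; ω_rod = −rω cosθ/√(L²−r²sin²θ) = -8.7099 rad/s.
V_P = V_A + ω_rod × AP, with AP = 0.0984 m along the rod.
Components: V_Px = −rω sinθ − a·ω_rod·sinφ = -10.206 m/s;  V_Py = rω cosθ + a·ω_rod·cosφ = +2.1505 m/s.
|V_P| = √(V_Px² + V_Py²) = 10.431 m/s.

10.4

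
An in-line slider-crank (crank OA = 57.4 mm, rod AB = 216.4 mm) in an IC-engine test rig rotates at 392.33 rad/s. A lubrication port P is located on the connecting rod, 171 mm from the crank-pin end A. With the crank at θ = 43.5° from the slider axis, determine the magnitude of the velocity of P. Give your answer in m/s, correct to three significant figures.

ω = 392.3 rad/s.  Crank-pin speed |V_A| = rω = 22.52 m/s, perpendicular to OA.
Rod angle: sinφ = −(r/L) sinθ ⇒ φ = -10.520°; ω_rod = −rω cosθ/√(L²−r²sin²θ) = -76.777 rad/s.
V_P = V_A + ω_rod × AP, with AP = 0.171 m along the rod.
Components: V_Px = −rω sinθ − a·ω_rod·sinφ = -17.899 m/s;  V_Py = rω cosθ + a·ω_rod·cosφ = +3.4271 m/s.
|V_P| = √(V_Px² + V_Py²) = 18.224 m/s.

18.2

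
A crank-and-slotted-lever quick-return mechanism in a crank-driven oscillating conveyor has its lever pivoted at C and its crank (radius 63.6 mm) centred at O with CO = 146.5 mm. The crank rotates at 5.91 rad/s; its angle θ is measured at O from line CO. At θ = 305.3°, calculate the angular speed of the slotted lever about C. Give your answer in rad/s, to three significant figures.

ω = 5.91 rad/s
Crank pin A relative to C: A = (d + r cosθ, r sinθ); lever angle φ = atan2(r sinθ, d + r cosθ).
Differentiating tanφ: φ̇ = rω(d cosθ + r)/(d² + r² + 2dr cosθ).
d² + r² + 2dr cosθ = |CA|² = 0.0362755 m²;  d cosθ + r = +0.14826 m.
|ω_lever| = |0.0636·5.91·+0.14826| / 0.0362755 = 1.5362 rad/s.

1.54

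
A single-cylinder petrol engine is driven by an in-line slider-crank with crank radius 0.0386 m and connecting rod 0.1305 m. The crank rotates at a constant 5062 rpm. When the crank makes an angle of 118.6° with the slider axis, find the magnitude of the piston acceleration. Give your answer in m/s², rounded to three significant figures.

6940

ω = 2π·5062/60 = 530.1 rad/s
x(θ) = r cosθ + √(L² − r² sin²θ); with ω constant, a = ω²·d²x/dθ².
d²x/dθ² = −r cosθ − r²(cos2θ)/√u − r⁴ sin²2θ/(4u^{3/2}),  u = L² − r² sin²θ = 0.0158817 m².
Substituting r = 0.0386 m, L = 0.1305 m, θ = 118.6°: d²x/dθ² = +0.024686 m.
a = ω²·d²x/dθ² = (530.1)²·(+0.024686) = +6936.7 m/s²;  |a| = 6936.7 m/s².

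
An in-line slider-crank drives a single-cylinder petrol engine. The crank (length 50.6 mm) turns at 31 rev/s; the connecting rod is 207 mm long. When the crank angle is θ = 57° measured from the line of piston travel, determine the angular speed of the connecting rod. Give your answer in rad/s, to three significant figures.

26.5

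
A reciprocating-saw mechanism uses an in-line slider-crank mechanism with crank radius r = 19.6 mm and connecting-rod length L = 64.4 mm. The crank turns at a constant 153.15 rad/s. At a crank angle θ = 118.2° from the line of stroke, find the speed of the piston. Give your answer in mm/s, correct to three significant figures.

2250

ω = 153.2 rad/s
For an in-line slider-crank, x = r cosθ + √(L² − r² sin²θ), so v = −rω sinθ·[1 + r cosθ/√(L² − r² sin²θ)].
With r = 0.0196 m, L = 0.0644 m, θ = 118.2°: √(L² − r² sin²θ) = 0.06204 m.
v = −0.0196·153.2·0.88130·[1 + 0.0196·-0.47255/0.06204] = -2.2505 m/s.
|v| = 2.2505 m/s = 2250.5 mm/s.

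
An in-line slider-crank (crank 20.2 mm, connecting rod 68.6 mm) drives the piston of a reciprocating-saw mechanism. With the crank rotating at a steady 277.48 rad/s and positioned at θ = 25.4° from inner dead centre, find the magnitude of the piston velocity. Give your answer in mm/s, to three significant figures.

3050

ω = 277.5 rad/s
For an in-line slider-crank, x = r cosθ + √(L² − r² sin²θ), so v = −rω sinθ·[1 + r cosθ/√(L² − r² sin²θ)].
With r = 0.0202 m, L = 0.0686 m, θ = 25.4°: √(L² − r² sin²θ) = 0.068051 m.
v = −0.0202·277.5·0.42894·[1 + 0.0202·0.90334/0.068051] = -3.0489 m/s.
|v| = 3.0489 m/s = 3048.9 mm/s.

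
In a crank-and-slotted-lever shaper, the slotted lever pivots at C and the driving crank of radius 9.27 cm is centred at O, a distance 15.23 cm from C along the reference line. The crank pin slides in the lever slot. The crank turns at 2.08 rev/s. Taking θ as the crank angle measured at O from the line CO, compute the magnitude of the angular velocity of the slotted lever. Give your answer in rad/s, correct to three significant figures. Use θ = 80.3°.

ω = 13.07 rad/s (from 2.08 rev/s).
Crank pin A relative to C: A = (d + r cosθ, r sinθ); lever angle φ = atan2(r sinθ, d + r cosθ).
Differentiating tanφ: φ̇ = rω(d cosθ + r)/(d² + r² + 2dr cosθ).
d² + r² + 2dr cosθ = |CA|² = 0.0365461 m²;  d cosθ + r = +0.11836 m.
|ω_lever| = |0.0927·13.07·+0.11836| / 0.0365461 = 3.9236 rad/s.

3.92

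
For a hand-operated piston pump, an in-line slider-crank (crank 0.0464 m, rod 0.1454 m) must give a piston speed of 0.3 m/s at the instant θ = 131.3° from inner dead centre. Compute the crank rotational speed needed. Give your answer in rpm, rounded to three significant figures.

105

For an in-line slider-crank, |v_piston| = rω|sinθ|·[1 + r cosθ/√(L² − r² sin²θ)].
With r = 0.0464 m, L = 0.1454 m, θ = 131.3°: the bracketed kinematic factor |dx/dθ| = 0.027296 m.
ω = v/|dx/dθ| = 0.3/0.027296 = 10.991 rad/s.
N = 60ω/(2π) = 104.95 rpm.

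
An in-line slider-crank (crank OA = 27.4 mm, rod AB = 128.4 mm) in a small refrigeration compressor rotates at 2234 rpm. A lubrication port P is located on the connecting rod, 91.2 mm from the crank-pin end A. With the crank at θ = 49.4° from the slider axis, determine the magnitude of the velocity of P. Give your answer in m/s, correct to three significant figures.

ω = 233.9 rad/s.  Crank-pin speed |V_A| = rω = 6.4101 m/s, perpendicular to OA.
Rod angle: sinφ = −(r/L) sinθ ⇒ φ = -9.324°; ω_rod = −rω cosθ/√(L²−r²sin²θ) = -32.923 rad/s.
V_P = V_A + ω_rod × AP, with AP = 0.0912 m along the rod.
Components: V_Px = −rω sinθ − a·ω_rod·sinφ = -5.3535 m/s;  V_Py = rω cosθ + a·ω_rod·cosφ = +1.2086 m/s.
|V_P| = √(V_Px² + V_Py²) = 5.4882 m/s.

5.49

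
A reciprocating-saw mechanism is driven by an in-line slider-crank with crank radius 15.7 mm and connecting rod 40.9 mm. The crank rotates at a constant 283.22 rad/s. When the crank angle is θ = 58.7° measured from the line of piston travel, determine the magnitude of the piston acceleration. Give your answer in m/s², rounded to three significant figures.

435

ω = 283.2 rad/s
x(θ) = r cosθ + √(L² − r² sin²θ); with ω constant, a = ω²·d²x/dθ².
d²x/dθ² = −r cosθ − r²(cos2θ)/√u − r⁴ sin²2θ/(4u^{3/2}),  u = L² − r² sin²θ = 0.00149285 m².
Substituting r = 0.0157 m, L = 0.0409 m, θ = 58.7°: d²x/dθ² = -0.0054281 m.
a = ω²·d²x/dθ² = (283.2)²·(-0.0054281) = -435.41 m/s²;  |a| = 435.41 m/s².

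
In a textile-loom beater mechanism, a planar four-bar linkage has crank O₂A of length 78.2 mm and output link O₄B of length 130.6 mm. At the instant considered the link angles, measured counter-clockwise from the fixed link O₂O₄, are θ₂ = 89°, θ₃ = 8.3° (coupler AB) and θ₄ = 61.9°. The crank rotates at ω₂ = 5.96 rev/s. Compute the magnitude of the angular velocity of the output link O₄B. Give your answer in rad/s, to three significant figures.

ω₂ = 37.45 rad/s (from 5.96 rev/s).
Differentiating the loop-closure r₂e^{iθ₂}+r₃e^{iθ₃}=r₁+r₄e^{iθ₄} gives r₂ω₂e^{iθ₂}+r₃ω₃e^{iθ₃}=r₄ω₄e^{iθ₄}.
Eliminating the other unknown: ω₄ = r₂ω₂ sin(θ₂−θ₃) / [r₄ sin(θ₄−θ₃)].
Numerator sine = +0.98686; denominator sine = +0.80489.
Result = 0.0782·37.45·(+0.98686) / (0.1306·(+0.80489)) = +27.492 rad/s; magnitude 27.492 rad/s.

27.5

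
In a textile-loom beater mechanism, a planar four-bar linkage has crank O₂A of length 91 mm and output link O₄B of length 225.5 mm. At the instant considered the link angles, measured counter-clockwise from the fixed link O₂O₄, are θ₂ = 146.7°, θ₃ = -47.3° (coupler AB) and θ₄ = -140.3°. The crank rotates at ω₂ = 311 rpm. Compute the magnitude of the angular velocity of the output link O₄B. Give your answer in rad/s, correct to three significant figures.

ω₂ = 32.57 rad/s (from 311 rpm).
Differentiating the loop-closure r₂e^{iθ₂}+r₃e^{iθ₃}=r₁+r₄e^{iθ₄} gives r₂ω₂e^{iθ₂}+r₃ω₃e^{iθ₃}=r₄ω₄e^{iθ₄}.
Eliminating the other unknown: ω₄ = r₂ω₂ sin(θ₂−θ₃) / [r₄ sin(θ₄−θ₃)].
Numerator sine = -0.24192; denominator sine = -0.99863.
Result = 0.091·32.57·(-0.24192) / (0.2255·(-0.99863)) = +3.1839 rad/s; magnitude 3.1839 rad/s.

3.18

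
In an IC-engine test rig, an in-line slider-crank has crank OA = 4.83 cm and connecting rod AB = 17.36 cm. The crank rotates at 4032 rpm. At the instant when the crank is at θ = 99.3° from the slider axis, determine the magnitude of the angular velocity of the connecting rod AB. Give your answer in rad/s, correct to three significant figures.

19.7

ω = 422.2 rad/s (converted from 4032 rpm).
The rod makes angle φ with the slider axis where L sinφ = r sinθ; differentiating, L cosφ·φ̇ = r ω cosθ.
L cosφ = √(L² − r² sin²θ) = 0.16693 m.
|ω_rod| = r ω |cosθ| / √(L² − r² sin²θ) = 0.0483·422.2·0.16160/0.16693 = 19.743 rad/s.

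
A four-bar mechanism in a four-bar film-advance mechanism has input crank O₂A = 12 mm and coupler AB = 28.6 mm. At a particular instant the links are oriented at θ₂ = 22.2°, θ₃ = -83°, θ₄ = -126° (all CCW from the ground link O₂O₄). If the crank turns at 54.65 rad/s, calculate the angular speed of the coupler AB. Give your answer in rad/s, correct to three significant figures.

17.7

ω₂ = 54.65 rad/s
Differentiating the loop-closure r₂e^{iθ₂}+r₃e^{iθ₃}=r₁+r₄e^{iθ₄} gives r₂ω₂e^{iθ₂}+r₃ω₃e^{iθ₃}=r₄ω₄e^{iθ₄}.
Eliminating the other unknown: ω₃ = r₂ω₂ sin(θ₄−θ₂) / [r₃ sin(θ₃−θ₄)].
Numerator sine = -0.52696; denominator sine = +0.68200.
Result = 0.012·54.65·(-0.52696) / (0.0286·(+0.68200)) = -17.717 rad/s; magnitude 17.717 rad/s.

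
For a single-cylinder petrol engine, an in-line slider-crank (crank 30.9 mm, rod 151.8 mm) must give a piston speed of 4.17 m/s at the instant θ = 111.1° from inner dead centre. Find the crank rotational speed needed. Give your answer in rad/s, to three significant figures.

For an in-line slider-crank, |v_piston| = rω|sinθ|·[1 + r cosθ/√(L² − r² sin²θ)].
With r = 0.0309 m, L = 0.1518 m, θ = 111.1°: the bracketed kinematic factor |dx/dθ| = 0.026677 m.
ω = v/|dx/dθ| = 4.17/0.026677 = 156.32 rad/s.

156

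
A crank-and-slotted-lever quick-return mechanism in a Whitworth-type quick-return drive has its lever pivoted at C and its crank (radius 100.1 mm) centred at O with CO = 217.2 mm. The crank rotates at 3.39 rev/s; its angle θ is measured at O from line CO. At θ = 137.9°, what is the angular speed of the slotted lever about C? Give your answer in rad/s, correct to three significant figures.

ω = 21.3 rad/s (from 3.39 rev/s).
Crank pin A relative to C: A = (d + r cosθ, r sinθ); lever angle φ = atan2(r sinθ, d + r cosθ).
Differentiating tanφ: φ̇ = rω(d cosθ + r)/(d² + r² + 2dr cosθ).
d² + r² + 2dr cosθ = |CA|² = 0.0249322 m²;  d cosθ + r = -0.061057 m.
|ω_lever| = |0.1001·21.3·-0.061057| / 0.0249322 = 5.2214 rad/s.

5.22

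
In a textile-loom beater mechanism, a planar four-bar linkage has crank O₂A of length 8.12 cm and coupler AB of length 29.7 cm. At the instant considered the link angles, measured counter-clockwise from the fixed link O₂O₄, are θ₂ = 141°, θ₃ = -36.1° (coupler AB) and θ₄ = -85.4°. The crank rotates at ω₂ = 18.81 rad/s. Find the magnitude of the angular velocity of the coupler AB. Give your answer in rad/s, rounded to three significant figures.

4.91

ω₂ = 18.81 rad/s
Differentiating the loop-closure r₂e^{iθ₂}+r₃e^{iθ₃}=r₁+r₄e^{iθ₄} gives r₂ω₂e^{iθ₂}+r₃ω₃e^{iθ₃}=r₄ω₄e^{iθ₄}.
Eliminating the other unknown: ω₃ = r₂ω₂ sin(θ₄−θ₂) / [r₃ sin(θ₃−θ₄)].
Numerator sine = +0.72417; denominator sine = +0.75813.
Result = 0.0812·18.81·(+0.72417) / (0.297·(+0.75813)) = +4.9123 rad/s; magnitude 4.9123 rad/s.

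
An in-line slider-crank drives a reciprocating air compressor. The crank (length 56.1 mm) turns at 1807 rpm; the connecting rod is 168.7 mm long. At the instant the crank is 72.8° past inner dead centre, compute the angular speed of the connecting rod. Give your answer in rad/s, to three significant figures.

ω = 189.2 rad/s (converted from 1807 rpm).
The rod makes angle φ with the slider axis where L sinφ = r sinθ; differentiating, L cosφ·φ̇ = r ω cosθ.
L cosφ = √(L² − r² sin²θ) = 0.15996 m.
|ω_rod| = r ω |cosθ| / √(L² − r² sin²θ) = 0.0561·189.2·0.29571/0.15996 = 19.624 rad/s.

19.6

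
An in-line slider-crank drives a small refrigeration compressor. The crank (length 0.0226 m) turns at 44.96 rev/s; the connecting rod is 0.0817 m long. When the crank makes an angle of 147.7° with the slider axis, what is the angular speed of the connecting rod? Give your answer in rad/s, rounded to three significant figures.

66.8

ω = 282.5 rad/s (converted from 44.96 rev/s).
The rod makes angle φ with the slider axis where L sinφ = r sinθ; differentiating, L cosφ·φ̇ = r ω cosθ.
L cosφ = √(L² − r² sin²θ) = 0.080803 m.
|ω_rod| = r ω |cosθ| / √(L² − r² sin²θ) = 0.0226·282.5·0.84526/0.080803 = 66.785 rad/s.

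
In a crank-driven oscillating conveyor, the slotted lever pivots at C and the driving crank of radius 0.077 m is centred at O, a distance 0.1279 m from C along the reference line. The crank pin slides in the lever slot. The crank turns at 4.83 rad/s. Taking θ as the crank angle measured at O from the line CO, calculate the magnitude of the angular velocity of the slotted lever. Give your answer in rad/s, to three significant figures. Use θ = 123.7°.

ω = 4.83 rad/s
Crank pin A relative to C: A = (d + r cosθ, r sinθ); lever angle φ = atan2(r sinθ, d + r cosθ).
Differentiating tanφ: φ̇ = rω(d cosθ + r)/(d² + r² + 2dr cosθ).
d² + r² + 2dr cosθ = |CA|² = 0.0113589 m²;  d cosθ + r = +0.0060354 m.
|ω_lever| = |0.077·4.83·+0.0060354| / 0.0113589 = 0.19761 rad/s.

0.198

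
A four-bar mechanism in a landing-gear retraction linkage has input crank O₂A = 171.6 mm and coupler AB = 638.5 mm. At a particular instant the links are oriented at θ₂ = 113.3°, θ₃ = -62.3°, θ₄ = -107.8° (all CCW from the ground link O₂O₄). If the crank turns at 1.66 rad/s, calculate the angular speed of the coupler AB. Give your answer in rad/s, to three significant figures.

ω₂ = 1.66 rad/s
Differentiating the loop-closure r₂e^{iθ₂}+r₃e^{iθ₃}=r₁+r₄e^{iθ₄} gives r₂ω₂e^{iθ₂}+r₃ω₃e^{iθ₃}=r₄ω₄e^{iθ₄}.
Eliminating the other unknown: ω₃ = r₂ω₂ sin(θ₄−θ₂) / [r₃ sin(θ₃−θ₄)].
Numerator sine = +0.65738; denominator sine = +0.71325.
Result = 0.1716·1.66·(+0.65738) / (0.6385·(+0.71325)) = +0.41118 rad/s; magnitude 0.41118 rad/s.

0.411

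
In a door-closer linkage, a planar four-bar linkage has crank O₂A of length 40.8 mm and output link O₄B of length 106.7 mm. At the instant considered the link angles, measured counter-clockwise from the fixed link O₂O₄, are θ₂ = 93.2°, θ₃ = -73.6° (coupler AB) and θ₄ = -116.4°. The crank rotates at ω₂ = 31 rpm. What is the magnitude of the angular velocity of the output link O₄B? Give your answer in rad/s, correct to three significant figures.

0.417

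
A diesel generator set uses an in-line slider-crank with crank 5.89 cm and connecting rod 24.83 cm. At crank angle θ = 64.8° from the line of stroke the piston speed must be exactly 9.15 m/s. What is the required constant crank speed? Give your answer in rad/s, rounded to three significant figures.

156

For an in-line slider-crank, |v_piston| = rω|sinθ|·[1 + r cosθ/√(L² − r² sin²θ)].
With r = 0.0589 m, L = 0.2483 m, θ = 64.8°: the bracketed kinematic factor |dx/dθ| = 0.058806 m.
ω = v/|dx/dθ| = 9.15/0.058806 = 155.6 rad/s.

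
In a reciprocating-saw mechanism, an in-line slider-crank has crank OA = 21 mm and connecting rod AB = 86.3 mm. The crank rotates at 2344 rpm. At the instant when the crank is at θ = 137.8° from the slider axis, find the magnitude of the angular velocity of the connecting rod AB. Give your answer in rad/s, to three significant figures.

ω = 245.5 rad/s (converted from 2344 rpm).
The rod makes angle φ with the slider axis where L sinφ = r sinθ; differentiating, L cosφ·φ̇ = r ω cosθ.
L cosφ = √(L² − r² sin²θ) = 0.085139 m.
|ω_rod| = r ω |cosθ| / √(L² − r² sin²θ) = 0.021·245.5·0.74080/0.085139 = 44.852 rad/s.

44.9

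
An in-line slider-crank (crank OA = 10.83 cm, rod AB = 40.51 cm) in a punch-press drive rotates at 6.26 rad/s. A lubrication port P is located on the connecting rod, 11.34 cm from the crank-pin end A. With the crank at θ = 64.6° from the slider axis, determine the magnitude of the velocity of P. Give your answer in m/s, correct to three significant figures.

ω = 6.26 rad/s.  Crank-pin speed |V_A| = rω = 0.67796 m/s, perpendicular to OA.
Rod angle: sinφ = −(r/L) sinθ ⇒ φ = -13.975°; ω_rod = −rω cosθ/√(L²−r²sin²θ) = -0.73974 rad/s.
V_P = V_A + ω_rod × AP, with AP = 0.1134 m along the rod.
Components: V_Px = −rω sinθ − a·ω_rod·sinφ = -0.63268 m/s;  V_Py = rω cosθ + a·ω_rod·cosφ = +0.2094 m/s.
|V_P| = √(V_Px² + V_Py²) = 0.66643 m/s.

0.666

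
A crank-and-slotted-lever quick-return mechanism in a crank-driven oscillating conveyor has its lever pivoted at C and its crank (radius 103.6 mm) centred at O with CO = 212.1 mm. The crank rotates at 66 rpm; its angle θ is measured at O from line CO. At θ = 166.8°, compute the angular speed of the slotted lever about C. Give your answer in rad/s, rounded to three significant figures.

ω = 6.912 rad/s (from 66 rpm).
Crank pin A relative to C: A = (d + r cosθ, r sinθ); lever angle φ = atan2(r sinθ, d + r cosθ).
Differentiating tanφ: φ̇ = rω(d cosθ + r)/(d² + r² + 2dr cosθ).
d² + r² + 2dr cosθ = |CA|² = 0.0129334 m²;  d cosθ + r = -0.1029 m.
|ω_lever| = |0.1036·6.912·-0.1029| / 0.0129334 = 5.6966 rad/s.

5.70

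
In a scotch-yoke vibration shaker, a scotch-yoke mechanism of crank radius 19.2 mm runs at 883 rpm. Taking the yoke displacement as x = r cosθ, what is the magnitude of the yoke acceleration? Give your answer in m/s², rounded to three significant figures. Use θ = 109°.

53.4

ω = 92.47 rad/s (from 883 rpm).
x = r cosθ ⇒ ẍ = −rω² cosθ (ω constant).
|a| = rω²|cosθ| = 0.0192·(92.47)²·|cos 109°| = 53.447 m/s².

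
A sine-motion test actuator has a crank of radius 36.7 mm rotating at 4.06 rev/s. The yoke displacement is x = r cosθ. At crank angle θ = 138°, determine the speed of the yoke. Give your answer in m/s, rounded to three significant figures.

ω = 25.51 rad/s (from 4.06 rev/s).
x = r cosθ ⇒ ẋ = −rω sinθ.
|v| = rω|sinθ| = 0.0367·25.51·|sin 138°| = 0.62644 m/s.

0.626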